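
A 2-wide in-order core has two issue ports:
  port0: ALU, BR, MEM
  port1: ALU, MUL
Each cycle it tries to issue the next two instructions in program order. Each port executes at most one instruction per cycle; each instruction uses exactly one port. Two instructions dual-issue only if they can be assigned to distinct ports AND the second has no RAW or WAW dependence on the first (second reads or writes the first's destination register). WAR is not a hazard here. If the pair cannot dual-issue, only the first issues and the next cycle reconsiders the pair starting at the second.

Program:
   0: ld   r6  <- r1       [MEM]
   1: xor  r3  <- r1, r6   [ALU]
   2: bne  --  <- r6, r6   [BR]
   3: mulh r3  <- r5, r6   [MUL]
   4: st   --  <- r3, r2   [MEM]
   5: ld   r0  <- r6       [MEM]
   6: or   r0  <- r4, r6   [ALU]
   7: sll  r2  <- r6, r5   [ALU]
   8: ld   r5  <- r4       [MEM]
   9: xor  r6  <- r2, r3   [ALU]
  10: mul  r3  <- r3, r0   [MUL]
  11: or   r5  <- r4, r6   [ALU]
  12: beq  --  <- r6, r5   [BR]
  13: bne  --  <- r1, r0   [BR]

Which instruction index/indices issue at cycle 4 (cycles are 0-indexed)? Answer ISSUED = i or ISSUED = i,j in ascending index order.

ISSUED = 5

t=0 i0:ld ; RAW r6
t=1 i1&i2:xor/bne ; pair
t=2 i3:mulh ; RAW r3
t=3 i4:st ; no-port MEM/MEM
t=4 i5:ld ; WAW r0
t=5 i6&i7:or/sll ; pair
t=6 i8&i9:ld/xor ; pair
t=7 i10&i11:mul/or ; pair
t=8 i12:beq ; no-port BR/BR
t=9 i13:bne ; tail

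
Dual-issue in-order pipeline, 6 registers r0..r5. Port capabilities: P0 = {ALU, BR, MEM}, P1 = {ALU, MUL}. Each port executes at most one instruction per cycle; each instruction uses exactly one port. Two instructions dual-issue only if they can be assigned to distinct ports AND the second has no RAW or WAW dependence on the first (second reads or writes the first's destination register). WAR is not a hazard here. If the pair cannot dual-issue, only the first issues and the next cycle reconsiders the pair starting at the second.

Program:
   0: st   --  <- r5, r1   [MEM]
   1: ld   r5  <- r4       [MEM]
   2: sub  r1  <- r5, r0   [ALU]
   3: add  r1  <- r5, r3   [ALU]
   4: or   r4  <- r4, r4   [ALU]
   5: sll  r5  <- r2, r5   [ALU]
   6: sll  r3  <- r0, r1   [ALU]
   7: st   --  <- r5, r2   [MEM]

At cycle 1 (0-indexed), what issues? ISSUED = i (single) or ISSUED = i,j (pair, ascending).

#0 head=0: st.MEM i0 no-port MEM/MEM
#1 head=1: ld.MEM i1 RAW r5
#2 head=2: sub.ALU i2 WAW r1
#3 head=3: add.ALU/or.ALU i3,i4 2-wide
#4 head=5: sll.ALU/sll.ALU i5,i6 2-wide
#5 head=7: st.MEM i7 tail

ISSUED = 1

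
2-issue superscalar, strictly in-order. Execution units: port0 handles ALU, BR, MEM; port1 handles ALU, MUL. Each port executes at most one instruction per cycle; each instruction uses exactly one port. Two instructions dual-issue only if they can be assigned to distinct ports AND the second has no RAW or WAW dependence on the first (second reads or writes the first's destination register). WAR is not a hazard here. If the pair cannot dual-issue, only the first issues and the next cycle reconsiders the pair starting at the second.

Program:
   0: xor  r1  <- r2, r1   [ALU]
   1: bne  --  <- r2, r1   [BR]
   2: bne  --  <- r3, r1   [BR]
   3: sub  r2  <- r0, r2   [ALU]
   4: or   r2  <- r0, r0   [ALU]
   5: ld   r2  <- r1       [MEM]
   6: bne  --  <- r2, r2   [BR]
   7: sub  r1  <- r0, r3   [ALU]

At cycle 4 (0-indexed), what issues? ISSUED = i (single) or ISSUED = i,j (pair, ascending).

0. xor.ALU @i0  | RAW r1
1. bne.BR @i1  | no-port BR/BR
2. bne.BR sub.ALU @i2+i3  | 2-wide
3. or.ALU @i4  | WAW r2
4. ld.MEM @i5  | no-port MEM/BR
5. bne.BR sub.ALU @i6+i7  | 2-wide

ISSUED = 5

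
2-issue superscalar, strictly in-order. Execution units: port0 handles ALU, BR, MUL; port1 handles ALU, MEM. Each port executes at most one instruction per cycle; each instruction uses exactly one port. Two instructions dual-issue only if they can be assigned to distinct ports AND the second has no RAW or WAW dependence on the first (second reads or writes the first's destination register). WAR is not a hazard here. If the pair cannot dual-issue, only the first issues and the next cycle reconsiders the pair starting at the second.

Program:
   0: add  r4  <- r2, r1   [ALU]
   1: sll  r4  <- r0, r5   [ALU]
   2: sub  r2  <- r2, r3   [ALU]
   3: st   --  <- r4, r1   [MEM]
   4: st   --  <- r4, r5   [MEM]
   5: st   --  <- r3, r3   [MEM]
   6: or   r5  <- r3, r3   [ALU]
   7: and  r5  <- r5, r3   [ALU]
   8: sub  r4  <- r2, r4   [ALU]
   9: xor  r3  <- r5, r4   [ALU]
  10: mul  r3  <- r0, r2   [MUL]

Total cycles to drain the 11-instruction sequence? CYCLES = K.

CYCLES = 8

t=0 i0:add.ALU ; WAW r4
t=1 i1&i2:sll.ALU/sub.ALU ; pair
t=2 i3:st.MEM ; no-port MEM/MEM
t=3 i4:st.MEM ; no-port MEM/MEM
t=4 i5&i6:st.MEM/or.ALU ; pair
t=5 i7&i8:and.ALU/sub.ALU ; pair
t=6 i9:xor.ALU ; WAW r3
t=7 i10:mul.MUL ; tail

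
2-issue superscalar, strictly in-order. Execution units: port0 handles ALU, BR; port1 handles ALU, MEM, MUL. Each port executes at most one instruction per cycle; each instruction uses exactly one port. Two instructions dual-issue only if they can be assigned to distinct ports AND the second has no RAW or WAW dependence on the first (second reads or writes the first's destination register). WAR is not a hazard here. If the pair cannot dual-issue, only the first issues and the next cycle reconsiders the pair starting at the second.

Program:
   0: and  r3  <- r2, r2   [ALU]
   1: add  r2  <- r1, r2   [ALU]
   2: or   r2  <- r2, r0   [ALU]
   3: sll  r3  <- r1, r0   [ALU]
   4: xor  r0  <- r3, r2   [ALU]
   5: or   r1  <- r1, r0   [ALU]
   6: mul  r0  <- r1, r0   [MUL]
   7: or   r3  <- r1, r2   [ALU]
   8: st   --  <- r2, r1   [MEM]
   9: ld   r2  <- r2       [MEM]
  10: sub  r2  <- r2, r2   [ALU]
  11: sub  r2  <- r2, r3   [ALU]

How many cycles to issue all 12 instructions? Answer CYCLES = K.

CYCLES = 9

c0: i0&i1 and;add  dual
c1: i2&i3 or;sll  dual
c2: i4 xor  RAW r0
c3: i5 or  RAW r1
c4: i6&i7 mul;or  dual
c5: i8 st  no-port MEM/MEM
c6: i9 ld  RAW+WAW r2
c7: i10 sub  RAW+WAW r2
c8: i11 sub  tail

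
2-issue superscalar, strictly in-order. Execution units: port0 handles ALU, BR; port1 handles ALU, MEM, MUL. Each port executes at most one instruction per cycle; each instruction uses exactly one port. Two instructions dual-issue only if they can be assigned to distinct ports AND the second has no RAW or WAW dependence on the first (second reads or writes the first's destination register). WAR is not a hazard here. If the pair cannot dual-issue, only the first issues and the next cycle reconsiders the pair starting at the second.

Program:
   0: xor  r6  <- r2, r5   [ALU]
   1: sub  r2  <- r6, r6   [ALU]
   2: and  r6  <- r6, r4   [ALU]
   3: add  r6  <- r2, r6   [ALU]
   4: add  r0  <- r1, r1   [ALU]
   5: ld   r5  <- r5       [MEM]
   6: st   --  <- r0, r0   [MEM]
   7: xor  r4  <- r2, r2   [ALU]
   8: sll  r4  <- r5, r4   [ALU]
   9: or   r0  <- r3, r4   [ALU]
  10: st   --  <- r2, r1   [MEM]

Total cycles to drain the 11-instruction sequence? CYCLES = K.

CYCLES = 7

#0 head=0: xor i0 RAW r6
#1 head=1: sub;and i1,i2 pair
#2 head=3: add;add i3,i4 pair
#3 head=5: ld i5 no-port MEM/MEM
#4 head=6: st;xor i6,i7 pair
#5 head=8: sll i8 RAW r4
#6 head=9: or;st i9,i10 pair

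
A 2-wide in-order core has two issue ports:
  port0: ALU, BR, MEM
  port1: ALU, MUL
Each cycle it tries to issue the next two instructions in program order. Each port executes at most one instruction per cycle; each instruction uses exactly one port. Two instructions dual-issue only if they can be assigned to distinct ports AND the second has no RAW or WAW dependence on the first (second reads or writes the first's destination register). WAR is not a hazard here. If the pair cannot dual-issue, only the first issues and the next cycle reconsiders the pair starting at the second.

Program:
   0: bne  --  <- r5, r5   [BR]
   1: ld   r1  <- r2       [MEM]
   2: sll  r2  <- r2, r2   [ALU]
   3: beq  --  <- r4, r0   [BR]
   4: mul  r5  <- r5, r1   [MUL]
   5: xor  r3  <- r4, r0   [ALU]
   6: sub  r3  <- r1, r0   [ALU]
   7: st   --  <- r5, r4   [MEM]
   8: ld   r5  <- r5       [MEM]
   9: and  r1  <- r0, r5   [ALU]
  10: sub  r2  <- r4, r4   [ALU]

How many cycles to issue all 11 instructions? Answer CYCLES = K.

CYCLES = 7

c0: i0 bne  no-port BR/MEM
c1: i1,i2 ld+sll  pair
c2: i3,i4 beq+mul  pair
c3: i5 xor  WAW r3
c4: i6,i7 sub+st  pair
c5: i8 ld  RAW r5
c6: i9,i10 and+sub  pair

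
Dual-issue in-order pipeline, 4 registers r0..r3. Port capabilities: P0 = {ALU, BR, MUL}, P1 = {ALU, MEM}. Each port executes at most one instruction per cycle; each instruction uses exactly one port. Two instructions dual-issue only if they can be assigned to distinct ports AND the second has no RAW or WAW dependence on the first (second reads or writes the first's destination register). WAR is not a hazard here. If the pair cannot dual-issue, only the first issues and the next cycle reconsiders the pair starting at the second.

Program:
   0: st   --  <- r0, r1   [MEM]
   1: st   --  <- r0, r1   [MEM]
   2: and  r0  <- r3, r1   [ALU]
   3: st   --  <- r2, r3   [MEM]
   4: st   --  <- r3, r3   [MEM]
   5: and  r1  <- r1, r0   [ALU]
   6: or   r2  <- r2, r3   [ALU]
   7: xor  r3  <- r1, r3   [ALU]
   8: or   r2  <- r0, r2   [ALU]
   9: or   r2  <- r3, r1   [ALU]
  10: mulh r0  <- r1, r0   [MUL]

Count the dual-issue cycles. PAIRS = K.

c0: i0 st  no-port MEM/MEM
c1: i1&i2 st/and  dual
c2: i3 st  no-port MEM/MEM
c3: i4&i5 st/and  dual
c4: i6&i7 or/xor  dual
c5: i8 or  WAW r2
c6: i9&i10 or/mulh  dual

PAIRS = 4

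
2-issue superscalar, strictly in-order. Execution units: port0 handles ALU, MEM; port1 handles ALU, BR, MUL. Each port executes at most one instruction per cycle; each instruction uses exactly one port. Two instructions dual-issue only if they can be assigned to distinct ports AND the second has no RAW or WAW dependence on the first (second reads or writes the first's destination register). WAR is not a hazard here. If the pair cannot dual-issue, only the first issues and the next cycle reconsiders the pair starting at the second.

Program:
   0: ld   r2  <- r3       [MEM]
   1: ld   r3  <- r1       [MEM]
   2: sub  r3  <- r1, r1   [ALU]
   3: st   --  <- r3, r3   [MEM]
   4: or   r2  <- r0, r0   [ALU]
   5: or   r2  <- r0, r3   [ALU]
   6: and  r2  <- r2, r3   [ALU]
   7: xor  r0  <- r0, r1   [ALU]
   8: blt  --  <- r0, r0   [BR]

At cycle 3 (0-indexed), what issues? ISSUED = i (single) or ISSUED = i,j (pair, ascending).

  cy0 -> i0 (ld.MEM) no-port MEM/MEM
  cy1 -> i1 (ld.MEM) WAW r3
  cy2 -> i2 (sub.ALU) RAW r3
  cy3 -> i3/i4 (st.MEM/or.ALU) dual
  cy4 -> i5 (or.ALU) RAW+WAW r2
  cy5 -> i6/i7 (and.ALU/xor.ALU) dual
  cy6 -> i8 (blt.BR) tail

ISSUED = 3,4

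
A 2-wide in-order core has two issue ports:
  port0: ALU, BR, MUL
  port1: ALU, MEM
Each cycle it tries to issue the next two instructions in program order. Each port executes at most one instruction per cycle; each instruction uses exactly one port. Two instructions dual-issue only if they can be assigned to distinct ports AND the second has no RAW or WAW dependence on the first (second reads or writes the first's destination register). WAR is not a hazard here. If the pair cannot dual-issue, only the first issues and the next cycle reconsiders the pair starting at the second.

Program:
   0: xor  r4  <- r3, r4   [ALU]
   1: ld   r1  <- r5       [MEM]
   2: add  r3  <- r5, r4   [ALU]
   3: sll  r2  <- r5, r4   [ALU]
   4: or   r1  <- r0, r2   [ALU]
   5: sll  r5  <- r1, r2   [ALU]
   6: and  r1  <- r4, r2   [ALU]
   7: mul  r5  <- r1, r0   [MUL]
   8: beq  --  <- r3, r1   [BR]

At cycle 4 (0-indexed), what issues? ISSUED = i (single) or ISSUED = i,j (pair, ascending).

ISSUED = 7

t=0 i0+i1:xor.ALU ld.MEM ; dual
t=1 i2+i3:add.ALU sll.ALU ; dual
t=2 i4:or.ALU ; RAW r1
t=3 i5+i6:sll.ALU and.ALU ; dual
t=4 i7:mul.MUL ; no-port MUL/BR
t=5 i8:beq.BR ; tail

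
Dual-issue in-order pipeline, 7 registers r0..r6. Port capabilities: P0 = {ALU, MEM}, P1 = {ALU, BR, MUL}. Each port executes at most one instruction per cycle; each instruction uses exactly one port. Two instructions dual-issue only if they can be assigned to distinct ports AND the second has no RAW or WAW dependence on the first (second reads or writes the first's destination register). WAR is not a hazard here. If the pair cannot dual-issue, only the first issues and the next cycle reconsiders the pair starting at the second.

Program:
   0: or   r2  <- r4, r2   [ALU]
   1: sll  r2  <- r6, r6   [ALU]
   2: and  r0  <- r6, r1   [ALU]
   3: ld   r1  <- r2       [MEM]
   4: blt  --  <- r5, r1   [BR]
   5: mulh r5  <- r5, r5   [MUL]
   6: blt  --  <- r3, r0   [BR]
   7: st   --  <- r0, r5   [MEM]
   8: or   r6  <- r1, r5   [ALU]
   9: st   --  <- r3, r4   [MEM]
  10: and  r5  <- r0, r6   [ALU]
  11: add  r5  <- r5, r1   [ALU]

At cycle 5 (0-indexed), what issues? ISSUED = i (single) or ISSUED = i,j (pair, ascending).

ISSUED = 6,7

t=0 i0:or ; WAW r2
t=1 i1/i2:sll and ; 2-wide
t=2 i3:ld ; RAW r1
t=3 i4:blt ; no-port BR/MUL
t=4 i5:mulh ; no-port MUL/BR
t=5 i6/i7:blt st ; 2-wide
t=6 i8/i9:or st ; 2-wide
t=7 i10:and ; RAW+WAW r5
t=8 i11:add ; tail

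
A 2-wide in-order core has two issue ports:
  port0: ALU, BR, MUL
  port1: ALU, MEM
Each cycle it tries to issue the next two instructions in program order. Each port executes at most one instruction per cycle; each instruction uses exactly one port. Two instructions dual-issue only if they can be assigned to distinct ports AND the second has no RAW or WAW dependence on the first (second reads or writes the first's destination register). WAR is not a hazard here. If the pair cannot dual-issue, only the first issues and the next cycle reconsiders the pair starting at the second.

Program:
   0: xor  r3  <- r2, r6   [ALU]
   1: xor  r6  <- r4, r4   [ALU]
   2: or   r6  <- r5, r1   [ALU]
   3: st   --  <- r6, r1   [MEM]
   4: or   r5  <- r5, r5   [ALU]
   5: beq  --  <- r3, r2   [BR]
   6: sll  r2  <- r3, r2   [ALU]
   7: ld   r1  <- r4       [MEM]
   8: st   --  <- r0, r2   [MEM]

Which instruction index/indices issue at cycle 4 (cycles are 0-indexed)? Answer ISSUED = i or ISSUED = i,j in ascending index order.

t=0 i0&i1:xor.ALU xor.ALU ; pair
t=1 i2:or.ALU ; RAW r6
t=2 i3&i4:st.MEM or.ALU ; pair
t=3 i5&i6:beq.BR sll.ALU ; pair
t=4 i7:ld.MEM ; no-port MEM/MEM
t=5 i8:st.MEM ; tail

ISSUED = 7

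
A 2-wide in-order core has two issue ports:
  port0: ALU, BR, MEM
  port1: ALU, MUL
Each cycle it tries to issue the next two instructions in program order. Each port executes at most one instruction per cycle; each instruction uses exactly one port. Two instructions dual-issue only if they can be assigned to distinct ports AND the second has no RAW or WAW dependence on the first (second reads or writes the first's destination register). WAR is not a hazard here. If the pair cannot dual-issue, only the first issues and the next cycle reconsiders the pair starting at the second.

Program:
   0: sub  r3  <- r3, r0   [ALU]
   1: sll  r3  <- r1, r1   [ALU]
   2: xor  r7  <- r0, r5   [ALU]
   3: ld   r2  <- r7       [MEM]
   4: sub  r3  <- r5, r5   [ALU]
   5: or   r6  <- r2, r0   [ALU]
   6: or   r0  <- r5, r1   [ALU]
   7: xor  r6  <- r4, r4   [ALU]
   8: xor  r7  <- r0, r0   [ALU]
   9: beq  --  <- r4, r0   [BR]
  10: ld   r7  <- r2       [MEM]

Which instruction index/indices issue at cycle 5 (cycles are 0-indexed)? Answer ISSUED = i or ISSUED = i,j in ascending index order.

ISSUED = 9

0. sub.ALU @i0  | WAW r3
1. sll.ALU+xor.ALU @i1,i2  | dual
2. ld.MEM+sub.ALU @i3,i4  | dual
3. or.ALU+or.ALU @i5,i6  | dual
4. xor.ALU+xor.ALU @i7,i8  | dual
5. beq.BR @i9  | no-port BR/MEM
6. ld.MEM @i10  | tail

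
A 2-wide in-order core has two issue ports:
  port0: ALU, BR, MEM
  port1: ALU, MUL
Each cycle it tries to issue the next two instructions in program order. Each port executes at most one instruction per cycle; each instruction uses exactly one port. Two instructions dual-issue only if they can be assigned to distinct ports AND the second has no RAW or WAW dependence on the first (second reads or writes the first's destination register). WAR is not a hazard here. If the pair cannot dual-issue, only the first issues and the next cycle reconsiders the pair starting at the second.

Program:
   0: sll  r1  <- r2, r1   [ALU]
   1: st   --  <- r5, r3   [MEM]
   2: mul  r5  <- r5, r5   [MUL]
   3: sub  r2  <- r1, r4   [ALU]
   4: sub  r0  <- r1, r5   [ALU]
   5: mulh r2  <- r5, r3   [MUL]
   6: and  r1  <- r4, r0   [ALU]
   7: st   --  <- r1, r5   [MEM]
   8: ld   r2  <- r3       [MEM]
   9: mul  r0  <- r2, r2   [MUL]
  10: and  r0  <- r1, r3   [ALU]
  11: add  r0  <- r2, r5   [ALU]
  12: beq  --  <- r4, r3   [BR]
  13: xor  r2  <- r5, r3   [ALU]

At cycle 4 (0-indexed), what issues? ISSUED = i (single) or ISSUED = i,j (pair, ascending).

ISSUED = 7

[0] i0/i1  sll+st  -- 2-wide
[1] i2/i3  mul+sub  -- 2-wide
[2] i4/i5  sub+mulh  -- 2-wide
[3] i6  and  -- RAW r1
[4] i7  st  -- no-port MEM/MEM
[5] i8  ld  -- RAW r2
[6] i9  mul  -- WAW r0
[7] i10  and  -- WAW r0
[8] i11/i12  add+beq  -- 2-wide
[9] i13  xor  -- tail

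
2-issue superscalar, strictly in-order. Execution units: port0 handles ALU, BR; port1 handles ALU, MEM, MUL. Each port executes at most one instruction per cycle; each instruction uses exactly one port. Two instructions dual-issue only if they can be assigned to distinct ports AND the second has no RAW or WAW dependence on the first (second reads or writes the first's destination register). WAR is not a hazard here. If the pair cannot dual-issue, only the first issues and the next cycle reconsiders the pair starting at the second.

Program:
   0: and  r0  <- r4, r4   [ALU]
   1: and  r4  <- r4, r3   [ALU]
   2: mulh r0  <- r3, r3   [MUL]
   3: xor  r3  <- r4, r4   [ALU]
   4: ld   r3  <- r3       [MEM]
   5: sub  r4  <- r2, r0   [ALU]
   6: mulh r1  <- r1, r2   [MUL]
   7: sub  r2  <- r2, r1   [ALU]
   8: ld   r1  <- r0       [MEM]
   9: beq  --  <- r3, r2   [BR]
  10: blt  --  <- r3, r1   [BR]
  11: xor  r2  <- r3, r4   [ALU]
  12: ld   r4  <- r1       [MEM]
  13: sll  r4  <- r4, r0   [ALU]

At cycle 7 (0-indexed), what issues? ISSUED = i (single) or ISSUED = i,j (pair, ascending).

c0: i0,i1 and.ALU;and.ALU  2-wide
c1: i2,i3 mulh.MUL;xor.ALU  2-wide
c2: i4,i5 ld.MEM;sub.ALU  2-wide
c3: i6 mulh.MUL  RAW r1
c4: i7,i8 sub.ALU;ld.MEM  2-wide
c5: i9 beq.BR  no-port BR/BR
c6: i10,i11 blt.BR;xor.ALU  2-wide
c7: i12 ld.MEM  RAW+WAW r4
c8: i13 sll.ALU  tail

ISSUED = 12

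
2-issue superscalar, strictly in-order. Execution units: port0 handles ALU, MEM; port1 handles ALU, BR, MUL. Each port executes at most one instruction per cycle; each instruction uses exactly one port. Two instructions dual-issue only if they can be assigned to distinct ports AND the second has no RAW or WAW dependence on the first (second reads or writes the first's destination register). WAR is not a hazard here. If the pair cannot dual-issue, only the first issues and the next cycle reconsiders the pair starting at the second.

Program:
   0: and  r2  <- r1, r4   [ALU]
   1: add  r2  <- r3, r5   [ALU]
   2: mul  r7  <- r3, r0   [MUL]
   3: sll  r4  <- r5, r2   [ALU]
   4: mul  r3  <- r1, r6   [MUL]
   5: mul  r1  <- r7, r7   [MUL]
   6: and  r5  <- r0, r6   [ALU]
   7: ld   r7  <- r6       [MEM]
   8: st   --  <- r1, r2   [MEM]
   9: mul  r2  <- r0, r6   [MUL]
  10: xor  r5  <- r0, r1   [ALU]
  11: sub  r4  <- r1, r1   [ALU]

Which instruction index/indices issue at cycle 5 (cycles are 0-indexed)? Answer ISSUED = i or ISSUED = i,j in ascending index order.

ISSUED = 8,9

0. and @i0  | WAW r2
1. add mul @i1&i2  | 2-wide
2. sll mul @i3&i4  | 2-wide
3. mul and @i5&i6  | 2-wide
4. ld @i7  | no-port MEM/MEM
5. st mul @i8&i9  | 2-wide
6. xor sub @i10&i11  | 2-wide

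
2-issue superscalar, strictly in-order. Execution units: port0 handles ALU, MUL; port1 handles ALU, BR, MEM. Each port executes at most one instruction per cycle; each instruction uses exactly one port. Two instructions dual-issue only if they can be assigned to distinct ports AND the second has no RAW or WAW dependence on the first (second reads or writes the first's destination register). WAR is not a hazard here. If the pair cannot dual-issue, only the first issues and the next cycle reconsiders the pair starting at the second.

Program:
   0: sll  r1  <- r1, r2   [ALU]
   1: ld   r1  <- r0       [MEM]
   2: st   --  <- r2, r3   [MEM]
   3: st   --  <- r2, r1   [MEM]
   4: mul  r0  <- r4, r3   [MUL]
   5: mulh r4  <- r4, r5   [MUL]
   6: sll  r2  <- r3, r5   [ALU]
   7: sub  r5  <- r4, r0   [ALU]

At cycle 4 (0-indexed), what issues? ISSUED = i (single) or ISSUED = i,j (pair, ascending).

0. sll.ALU @i0  | WAW r1
1. ld.MEM @i1  | no-port MEM/MEM
2. st.MEM @i2  | no-port MEM/MEM
3. st.MEM/mul.MUL @i3,i4  | 2-wide
4. mulh.MUL/sll.ALU @i5,i6  | 2-wide
5. sub.ALU @i7  | tail

ISSUED = 5,6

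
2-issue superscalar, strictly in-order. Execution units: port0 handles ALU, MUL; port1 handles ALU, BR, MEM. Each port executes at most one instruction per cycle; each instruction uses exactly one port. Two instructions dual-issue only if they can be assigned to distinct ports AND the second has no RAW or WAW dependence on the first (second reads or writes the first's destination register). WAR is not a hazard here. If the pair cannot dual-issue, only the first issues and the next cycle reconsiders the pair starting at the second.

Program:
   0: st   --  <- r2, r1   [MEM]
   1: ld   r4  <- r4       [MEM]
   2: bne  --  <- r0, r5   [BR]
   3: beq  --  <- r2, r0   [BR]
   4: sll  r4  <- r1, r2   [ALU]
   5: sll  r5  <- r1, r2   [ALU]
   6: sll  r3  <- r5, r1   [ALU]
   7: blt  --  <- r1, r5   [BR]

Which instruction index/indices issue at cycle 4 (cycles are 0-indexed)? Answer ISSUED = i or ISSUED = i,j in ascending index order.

  cy0 -> i0 (st) no-port MEM/MEM
  cy1 -> i1 (ld) no-port MEM/BR
  cy2 -> i2 (bne) no-port BR/BR
  cy3 -> i3+i4 (beq+sll) pair
  cy4 -> i5 (sll) RAW r5
  cy5 -> i6+i7 (sll+blt) pair

ISSUED = 5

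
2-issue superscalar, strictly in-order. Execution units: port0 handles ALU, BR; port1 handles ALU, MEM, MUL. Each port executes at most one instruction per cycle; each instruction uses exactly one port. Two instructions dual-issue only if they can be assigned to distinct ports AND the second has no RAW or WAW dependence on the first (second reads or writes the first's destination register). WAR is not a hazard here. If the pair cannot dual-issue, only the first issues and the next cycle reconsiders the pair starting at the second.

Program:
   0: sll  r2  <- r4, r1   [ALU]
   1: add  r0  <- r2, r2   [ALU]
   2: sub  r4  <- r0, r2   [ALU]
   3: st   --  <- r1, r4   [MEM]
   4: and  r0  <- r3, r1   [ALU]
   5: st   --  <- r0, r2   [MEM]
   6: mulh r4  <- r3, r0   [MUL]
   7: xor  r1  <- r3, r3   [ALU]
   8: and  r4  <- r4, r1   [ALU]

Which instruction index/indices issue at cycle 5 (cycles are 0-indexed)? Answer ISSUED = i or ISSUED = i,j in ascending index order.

0. sll @i0  | RAW r2
1. add @i1  | RAW r0
2. sub @i2  | RAW r4
3. st and @i3+i4  | 2-wide
4. st @i5  | no-port MEM/MUL
5. mulh xor @i6+i7  | 2-wide
6. and @i8  | tail

ISSUED = 6,7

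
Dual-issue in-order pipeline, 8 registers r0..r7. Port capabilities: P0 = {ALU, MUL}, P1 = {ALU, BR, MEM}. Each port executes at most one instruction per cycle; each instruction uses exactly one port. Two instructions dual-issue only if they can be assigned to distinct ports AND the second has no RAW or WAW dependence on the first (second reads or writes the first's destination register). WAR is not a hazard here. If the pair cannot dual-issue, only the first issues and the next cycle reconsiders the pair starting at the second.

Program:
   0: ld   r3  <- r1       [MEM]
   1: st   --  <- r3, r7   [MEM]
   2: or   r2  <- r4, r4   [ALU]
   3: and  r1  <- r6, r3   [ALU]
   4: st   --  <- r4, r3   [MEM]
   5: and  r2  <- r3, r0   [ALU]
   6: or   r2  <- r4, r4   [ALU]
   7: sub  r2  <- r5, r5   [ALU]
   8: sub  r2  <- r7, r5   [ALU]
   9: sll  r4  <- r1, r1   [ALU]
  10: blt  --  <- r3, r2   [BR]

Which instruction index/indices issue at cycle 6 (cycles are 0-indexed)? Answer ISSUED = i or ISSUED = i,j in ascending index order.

0. ld.MEM @i0  | no-port MEM/MEM
1. st.MEM or.ALU @i1/i2  | dual
2. and.ALU st.MEM @i3/i4  | dual
3. and.ALU @i5  | WAW r2
4. or.ALU @i6  | WAW r2
5. sub.ALU @i7  | WAW r2
6. sub.ALU sll.ALU @i8/i9  | dual
7. blt.BR @i10  | tail

ISSUED = 8,9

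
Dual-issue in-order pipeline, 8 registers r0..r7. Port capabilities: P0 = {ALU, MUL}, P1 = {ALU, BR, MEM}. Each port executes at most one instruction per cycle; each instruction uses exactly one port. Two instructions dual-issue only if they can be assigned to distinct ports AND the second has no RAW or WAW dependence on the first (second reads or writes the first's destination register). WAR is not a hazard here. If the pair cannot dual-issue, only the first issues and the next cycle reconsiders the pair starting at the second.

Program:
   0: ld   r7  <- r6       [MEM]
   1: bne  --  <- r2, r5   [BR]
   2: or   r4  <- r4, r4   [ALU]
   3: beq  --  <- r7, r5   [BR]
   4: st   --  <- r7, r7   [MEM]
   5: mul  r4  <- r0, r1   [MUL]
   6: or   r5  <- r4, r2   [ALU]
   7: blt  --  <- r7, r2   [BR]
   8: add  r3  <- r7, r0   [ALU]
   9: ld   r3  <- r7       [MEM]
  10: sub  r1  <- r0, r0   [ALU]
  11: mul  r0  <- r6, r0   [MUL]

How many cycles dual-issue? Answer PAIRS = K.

  cy0 -> i0 (ld.MEM) no-port MEM/BR
  cy1 -> i1&i2 (bne.BR;or.ALU) 2-wide
  cy2 -> i3 (beq.BR) no-port BR/MEM
  cy3 -> i4&i5 (st.MEM;mul.MUL) 2-wide
  cy4 -> i6&i7 (or.ALU;blt.BR) 2-wide
  cy5 -> i8 (add.ALU) WAW r3
  cy6 -> i9&i10 (ld.MEM;sub.ALU) 2-wide
  cy7 -> i11 (mul.MUL) tail

PAIRS = 4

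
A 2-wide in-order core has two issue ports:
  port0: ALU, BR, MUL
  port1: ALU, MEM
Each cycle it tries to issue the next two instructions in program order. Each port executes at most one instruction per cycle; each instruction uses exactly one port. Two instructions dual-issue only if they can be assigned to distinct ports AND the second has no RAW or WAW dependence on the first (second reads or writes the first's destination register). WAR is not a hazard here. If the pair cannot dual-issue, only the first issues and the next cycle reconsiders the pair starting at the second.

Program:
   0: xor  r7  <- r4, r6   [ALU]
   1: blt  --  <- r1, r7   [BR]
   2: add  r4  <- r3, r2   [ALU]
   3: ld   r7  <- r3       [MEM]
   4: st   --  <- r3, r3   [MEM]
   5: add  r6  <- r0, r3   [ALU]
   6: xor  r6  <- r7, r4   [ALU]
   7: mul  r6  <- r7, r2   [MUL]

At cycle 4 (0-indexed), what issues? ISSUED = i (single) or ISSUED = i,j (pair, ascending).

#0 head=0: xor.ALU i0 RAW r7
#1 head=1: blt.BR;add.ALU i1/i2 dual
#2 head=3: ld.MEM i3 no-port MEM/MEM
#3 head=4: st.MEM;add.ALU i4/i5 dual
#4 head=6: xor.ALU i6 WAW r6
#5 head=7: mul.MUL i7 tail

ISSUED = 6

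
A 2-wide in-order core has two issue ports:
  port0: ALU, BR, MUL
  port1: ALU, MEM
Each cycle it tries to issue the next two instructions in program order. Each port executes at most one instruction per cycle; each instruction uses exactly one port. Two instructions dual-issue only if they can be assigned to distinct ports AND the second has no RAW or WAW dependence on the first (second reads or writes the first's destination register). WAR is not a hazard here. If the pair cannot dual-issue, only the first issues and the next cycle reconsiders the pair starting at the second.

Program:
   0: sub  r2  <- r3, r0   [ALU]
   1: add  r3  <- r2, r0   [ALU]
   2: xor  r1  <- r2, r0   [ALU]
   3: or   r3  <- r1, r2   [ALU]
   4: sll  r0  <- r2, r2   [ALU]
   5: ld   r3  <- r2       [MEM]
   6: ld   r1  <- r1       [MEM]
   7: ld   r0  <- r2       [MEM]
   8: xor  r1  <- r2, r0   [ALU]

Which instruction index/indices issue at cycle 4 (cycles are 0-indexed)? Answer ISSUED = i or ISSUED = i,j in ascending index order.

0. sub.ALU @i0  | RAW r2
1. add.ALU/xor.ALU @i1,i2  | 2-wide
2. or.ALU/sll.ALU @i3,i4  | 2-wide
3. ld.MEM @i5  | no-port MEM/MEM
4. ld.MEM @i6  | no-port MEM/MEM
5. ld.MEM @i7  | RAW r0
6. xor.ALU @i8  | tail

ISSUED = 6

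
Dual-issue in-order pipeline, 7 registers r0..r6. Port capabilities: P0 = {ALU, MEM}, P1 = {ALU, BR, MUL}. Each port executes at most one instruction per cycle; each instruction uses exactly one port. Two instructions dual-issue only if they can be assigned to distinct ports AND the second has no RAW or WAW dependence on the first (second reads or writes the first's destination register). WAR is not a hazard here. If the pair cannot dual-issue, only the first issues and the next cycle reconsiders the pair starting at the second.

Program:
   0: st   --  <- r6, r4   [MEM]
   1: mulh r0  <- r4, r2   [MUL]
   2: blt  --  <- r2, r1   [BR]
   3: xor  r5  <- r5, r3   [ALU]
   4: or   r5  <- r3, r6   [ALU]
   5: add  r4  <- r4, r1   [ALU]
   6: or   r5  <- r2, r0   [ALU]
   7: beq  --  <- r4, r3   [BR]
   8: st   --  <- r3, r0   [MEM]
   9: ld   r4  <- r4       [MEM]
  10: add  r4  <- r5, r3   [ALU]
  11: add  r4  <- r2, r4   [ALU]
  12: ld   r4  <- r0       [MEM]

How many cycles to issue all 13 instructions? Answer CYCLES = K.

CYCLES = 9

0. st mulh @i0,i1  | 2-wide
1. blt xor @i2,i3  | 2-wide
2. or add @i4,i5  | 2-wide
3. or beq @i6,i7  | 2-wide
4. st @i8  | no-port MEM/MEM
5. ld @i9  | WAW r4
6. add @i10  | RAW+WAW r4
7. add @i11  | WAW r4
8. ld @i12  | tail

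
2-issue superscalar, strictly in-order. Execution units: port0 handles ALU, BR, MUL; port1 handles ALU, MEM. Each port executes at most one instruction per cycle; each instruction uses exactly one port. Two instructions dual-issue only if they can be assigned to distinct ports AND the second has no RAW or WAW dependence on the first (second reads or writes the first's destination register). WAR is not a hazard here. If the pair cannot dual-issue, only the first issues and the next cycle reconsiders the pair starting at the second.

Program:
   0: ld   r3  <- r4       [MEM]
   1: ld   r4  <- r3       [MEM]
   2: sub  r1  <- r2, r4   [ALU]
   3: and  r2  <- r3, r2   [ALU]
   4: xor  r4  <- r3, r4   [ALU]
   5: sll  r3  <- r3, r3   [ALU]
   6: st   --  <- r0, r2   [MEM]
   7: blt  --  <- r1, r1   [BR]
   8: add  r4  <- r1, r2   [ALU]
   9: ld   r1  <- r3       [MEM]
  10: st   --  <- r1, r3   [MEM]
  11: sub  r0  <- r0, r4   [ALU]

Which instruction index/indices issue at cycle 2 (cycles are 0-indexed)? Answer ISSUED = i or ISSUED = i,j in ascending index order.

ISSUED = 2,3

t=0 i0:ld ; no-port MEM/MEM
t=1 i1:ld ; RAW r4
t=2 i2+i3:sub/and ; dual
t=3 i4+i5:xor/sll ; dual
t=4 i6+i7:st/blt ; dual
t=5 i8+i9:add/ld ; dual
t=6 i10+i11:st/sub ; dual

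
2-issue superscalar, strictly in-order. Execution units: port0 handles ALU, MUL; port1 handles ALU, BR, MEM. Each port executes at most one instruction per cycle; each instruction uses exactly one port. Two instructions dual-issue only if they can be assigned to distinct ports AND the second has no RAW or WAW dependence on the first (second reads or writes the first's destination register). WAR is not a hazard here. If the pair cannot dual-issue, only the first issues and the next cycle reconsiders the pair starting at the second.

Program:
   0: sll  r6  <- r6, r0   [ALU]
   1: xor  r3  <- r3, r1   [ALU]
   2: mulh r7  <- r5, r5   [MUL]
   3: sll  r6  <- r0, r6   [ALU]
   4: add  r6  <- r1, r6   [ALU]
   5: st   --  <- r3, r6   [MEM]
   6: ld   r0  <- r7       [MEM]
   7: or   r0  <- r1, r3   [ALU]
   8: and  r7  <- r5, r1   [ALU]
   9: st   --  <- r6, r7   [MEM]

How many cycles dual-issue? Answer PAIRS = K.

PAIRS = 3

0. sll.ALU/xor.ALU @i0&i1  | 2-wide
1. mulh.MUL/sll.ALU @i2&i3  | 2-wide
2. add.ALU @i4  | RAW r6
3. st.MEM @i5  | no-port MEM/MEM
4. ld.MEM @i6  | WAW r0
5. or.ALU/and.ALU @i7&i8  | 2-wide
6. st.MEM @i9  | tail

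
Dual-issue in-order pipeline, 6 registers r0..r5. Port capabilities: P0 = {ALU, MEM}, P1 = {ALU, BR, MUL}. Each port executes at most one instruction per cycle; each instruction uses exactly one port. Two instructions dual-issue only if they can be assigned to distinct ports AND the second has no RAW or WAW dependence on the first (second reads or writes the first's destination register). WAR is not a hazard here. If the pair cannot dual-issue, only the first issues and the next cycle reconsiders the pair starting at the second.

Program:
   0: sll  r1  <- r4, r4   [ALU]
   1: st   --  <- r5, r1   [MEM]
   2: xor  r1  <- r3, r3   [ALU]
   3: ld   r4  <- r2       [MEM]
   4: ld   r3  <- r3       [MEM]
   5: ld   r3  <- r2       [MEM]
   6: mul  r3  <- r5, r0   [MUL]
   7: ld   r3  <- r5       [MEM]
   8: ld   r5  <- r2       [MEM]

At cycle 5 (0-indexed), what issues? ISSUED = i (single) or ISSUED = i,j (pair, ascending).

ISSUED = 6

c0: i0 sll.ALU  RAW r1
c1: i1+i2 st.MEM xor.ALU  2-wide
c2: i3 ld.MEM  no-port MEM/MEM
c3: i4 ld.MEM  no-port MEM/MEM
c4: i5 ld.MEM  WAW r3
c5: i6 mul.MUL  WAW r3
c6: i7 ld.MEM  no-port MEM/MEM
c7: i8 ld.MEM  tail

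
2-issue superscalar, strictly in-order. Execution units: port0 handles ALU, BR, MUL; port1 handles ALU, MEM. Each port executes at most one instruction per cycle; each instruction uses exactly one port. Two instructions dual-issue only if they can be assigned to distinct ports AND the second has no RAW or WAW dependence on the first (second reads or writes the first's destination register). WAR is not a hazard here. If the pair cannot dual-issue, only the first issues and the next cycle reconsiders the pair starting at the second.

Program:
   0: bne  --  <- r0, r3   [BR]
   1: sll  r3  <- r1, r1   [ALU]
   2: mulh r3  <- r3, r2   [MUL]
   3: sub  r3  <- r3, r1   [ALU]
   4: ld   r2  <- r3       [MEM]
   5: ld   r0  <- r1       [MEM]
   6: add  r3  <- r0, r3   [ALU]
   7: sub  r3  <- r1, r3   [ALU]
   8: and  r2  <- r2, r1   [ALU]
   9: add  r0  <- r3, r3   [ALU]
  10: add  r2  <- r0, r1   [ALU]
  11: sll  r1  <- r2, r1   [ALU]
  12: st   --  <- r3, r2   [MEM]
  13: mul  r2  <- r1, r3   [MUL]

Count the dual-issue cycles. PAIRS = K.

PAIRS = 3

#0 head=0: bne sll i0/i1 2-wide
#1 head=2: mulh i2 RAW+WAW r3
#2 head=3: sub i3 RAW r3
#3 head=4: ld i4 no-port MEM/MEM
#4 head=5: ld i5 RAW r0
#5 head=6: add i6 RAW+WAW r3
#6 head=7: sub and i7/i8 2-wide
#7 head=9: add i9 RAW r0
#8 head=10: add i10 RAW r2
#9 head=11: sll st i11/i12 2-wide
#10 head=13: mul i13 tail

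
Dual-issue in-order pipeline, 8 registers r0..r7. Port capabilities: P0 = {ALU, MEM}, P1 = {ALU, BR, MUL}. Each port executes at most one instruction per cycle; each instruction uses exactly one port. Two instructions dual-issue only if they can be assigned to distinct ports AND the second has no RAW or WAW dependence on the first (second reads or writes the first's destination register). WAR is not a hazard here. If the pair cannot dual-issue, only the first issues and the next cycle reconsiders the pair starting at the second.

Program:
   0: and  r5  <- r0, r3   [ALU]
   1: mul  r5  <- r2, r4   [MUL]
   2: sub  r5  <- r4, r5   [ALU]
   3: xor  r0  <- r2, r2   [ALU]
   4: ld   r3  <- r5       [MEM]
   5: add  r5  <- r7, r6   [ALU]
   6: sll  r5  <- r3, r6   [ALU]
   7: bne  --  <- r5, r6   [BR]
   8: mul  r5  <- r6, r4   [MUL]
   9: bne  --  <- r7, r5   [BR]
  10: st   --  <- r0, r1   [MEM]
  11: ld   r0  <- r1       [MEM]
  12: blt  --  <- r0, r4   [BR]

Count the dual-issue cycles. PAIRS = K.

PAIRS = 3

c0: i0 and.ALU  WAW r5
c1: i1 mul.MUL  RAW+WAW r5
c2: i2+i3 sub.ALU;xor.ALU  2-wide
c3: i4+i5 ld.MEM;add.ALU  2-wide
c4: i6 sll.ALU  RAW r5
c5: i7 bne.BR  no-port BR/MUL
c6: i8 mul.MUL  no-port MUL/BR
c7: i9+i10 bne.BR;st.MEM  2-wide
c8: i11 ld.MEM  RAW r0
c9: i12 blt.BR  tail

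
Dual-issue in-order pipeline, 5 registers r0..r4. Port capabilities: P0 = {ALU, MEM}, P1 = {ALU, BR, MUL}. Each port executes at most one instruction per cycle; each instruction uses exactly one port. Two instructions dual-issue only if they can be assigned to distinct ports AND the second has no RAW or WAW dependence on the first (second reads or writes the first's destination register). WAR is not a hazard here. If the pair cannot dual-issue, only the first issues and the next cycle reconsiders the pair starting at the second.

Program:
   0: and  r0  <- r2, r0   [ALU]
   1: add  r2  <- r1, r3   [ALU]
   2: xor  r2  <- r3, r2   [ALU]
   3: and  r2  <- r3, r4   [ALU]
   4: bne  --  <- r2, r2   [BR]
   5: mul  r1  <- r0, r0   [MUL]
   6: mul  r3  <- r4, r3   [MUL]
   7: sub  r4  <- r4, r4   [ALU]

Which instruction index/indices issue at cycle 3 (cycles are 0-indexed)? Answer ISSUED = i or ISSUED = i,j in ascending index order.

ISSUED = 4

#0 head=0: and.ALU add.ALU i0,i1 pair
#1 head=2: xor.ALU i2 WAW r2
#2 head=3: and.ALU i3 RAW r2
#3 head=4: bne.BR i4 no-port BR/MUL
#4 head=5: mul.MUL i5 no-port MUL/MUL
#5 head=6: mul.MUL sub.ALU i6,i7 pair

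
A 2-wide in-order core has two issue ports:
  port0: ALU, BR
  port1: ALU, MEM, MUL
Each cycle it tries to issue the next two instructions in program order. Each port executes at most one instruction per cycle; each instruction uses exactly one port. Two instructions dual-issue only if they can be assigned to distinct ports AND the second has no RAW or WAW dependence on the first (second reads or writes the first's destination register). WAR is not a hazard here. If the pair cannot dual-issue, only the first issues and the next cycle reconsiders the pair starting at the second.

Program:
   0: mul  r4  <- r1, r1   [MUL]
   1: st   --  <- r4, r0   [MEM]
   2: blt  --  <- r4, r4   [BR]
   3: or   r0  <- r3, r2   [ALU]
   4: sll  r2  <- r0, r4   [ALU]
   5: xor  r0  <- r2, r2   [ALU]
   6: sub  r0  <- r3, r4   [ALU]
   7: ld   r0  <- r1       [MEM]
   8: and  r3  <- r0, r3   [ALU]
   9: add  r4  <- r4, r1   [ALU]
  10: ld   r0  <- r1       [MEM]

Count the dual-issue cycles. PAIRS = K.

c0: i0 mul  no-port MUL/MEM
c1: i1,i2 st blt  2-wide
c2: i3 or  RAW r0
c3: i4 sll  RAW r2
c4: i5 xor  WAW r0
c5: i6 sub  WAW r0
c6: i7 ld  RAW r0
c7: i8,i9 and add  2-wide
c8: i10 ld  tail

PAIRS = 2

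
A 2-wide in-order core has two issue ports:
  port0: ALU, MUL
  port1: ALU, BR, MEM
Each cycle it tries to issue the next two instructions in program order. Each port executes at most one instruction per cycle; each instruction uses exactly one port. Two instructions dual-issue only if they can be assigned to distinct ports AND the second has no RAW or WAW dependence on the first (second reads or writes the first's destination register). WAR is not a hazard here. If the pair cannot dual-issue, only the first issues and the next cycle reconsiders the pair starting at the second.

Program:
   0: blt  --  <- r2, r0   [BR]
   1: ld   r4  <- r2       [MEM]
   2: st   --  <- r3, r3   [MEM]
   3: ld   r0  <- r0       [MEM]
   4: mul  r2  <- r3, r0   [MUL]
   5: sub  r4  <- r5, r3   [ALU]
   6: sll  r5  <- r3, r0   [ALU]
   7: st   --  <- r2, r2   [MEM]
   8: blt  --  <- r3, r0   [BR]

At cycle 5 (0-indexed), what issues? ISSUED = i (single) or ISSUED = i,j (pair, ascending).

ISSUED = 6,7

0. blt @i0  | no-port BR/MEM
1. ld @i1  | no-port MEM/MEM
2. st @i2  | no-port MEM/MEM
3. ld @i3  | RAW r0
4. mul/sub @i4&i5  | 2-wide
5. sll/st @i6&i7  | 2-wide
6. blt @i8  | tail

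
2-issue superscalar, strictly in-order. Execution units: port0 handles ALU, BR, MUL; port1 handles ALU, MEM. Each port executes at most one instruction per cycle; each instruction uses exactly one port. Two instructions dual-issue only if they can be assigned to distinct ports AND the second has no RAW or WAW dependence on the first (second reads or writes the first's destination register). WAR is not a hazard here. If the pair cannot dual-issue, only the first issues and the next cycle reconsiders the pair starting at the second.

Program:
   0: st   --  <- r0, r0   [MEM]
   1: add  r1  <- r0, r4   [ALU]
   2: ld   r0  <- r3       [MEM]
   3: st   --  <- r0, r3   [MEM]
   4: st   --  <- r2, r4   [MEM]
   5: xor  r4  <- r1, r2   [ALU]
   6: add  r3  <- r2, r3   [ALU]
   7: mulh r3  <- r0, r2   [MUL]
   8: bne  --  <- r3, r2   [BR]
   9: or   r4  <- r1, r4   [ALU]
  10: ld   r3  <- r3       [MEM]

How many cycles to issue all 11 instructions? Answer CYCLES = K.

CYCLES = 8

t=0 i0/i1:st.MEM+add.ALU ; dual
t=1 i2:ld.MEM ; no-port MEM/MEM
t=2 i3:st.MEM ; no-port MEM/MEM
t=3 i4/i5:st.MEM+xor.ALU ; dual
t=4 i6:add.ALU ; WAW r3
t=5 i7:mulh.MUL ; no-port MUL/BR
t=6 i8/i9:bne.BR+or.ALU ; dual
t=7 i10:ld.MEM ; tail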